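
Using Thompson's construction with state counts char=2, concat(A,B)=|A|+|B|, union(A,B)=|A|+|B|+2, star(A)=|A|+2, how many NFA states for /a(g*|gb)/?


Syntax tree has 4 char leaf(s), 1 union(s), 1 star(s)
chars contribute 4×2 = 8; each union adds +2; each star adds +2
Total: 8 + 2 + 2 = 12 states


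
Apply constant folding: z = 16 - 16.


16 - 16 = 0 at compile time
Optimized: z = 0


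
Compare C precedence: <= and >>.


'>>' is shift (level 8); '<=' is relational (level 7)
Higher level binds tighter
'>>' has higher precedence than '<='


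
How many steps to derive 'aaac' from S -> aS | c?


Derivation: S => aS => aaS => aaaS => aaac
Steps: 4


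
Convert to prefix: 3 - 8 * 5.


'*' binds tighter: tree is (- 3 (* 8 5))
Prefix: - 3 * 8 5


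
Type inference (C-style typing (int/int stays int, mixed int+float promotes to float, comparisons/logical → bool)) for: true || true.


Operand types: bool || bool
Rule: logical operators take bool operands and yield bool
Result type: bool


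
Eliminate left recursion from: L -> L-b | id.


Left-recursive alternatives: L-b; non-recursive: id
Introduce L': L -> idL', L' -> -bL' | ε


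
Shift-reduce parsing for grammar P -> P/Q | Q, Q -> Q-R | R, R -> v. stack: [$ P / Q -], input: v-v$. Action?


no handle; shift 'v'
Action: shift


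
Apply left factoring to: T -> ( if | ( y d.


Common prefix: '('
Factored: T -> ( T', T' -> if | y d


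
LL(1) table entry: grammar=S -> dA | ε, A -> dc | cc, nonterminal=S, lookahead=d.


For [S, d]: 'd' ∈ FIRST(dA)
Entry: S -> dA


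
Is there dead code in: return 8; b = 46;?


statement follows a return and is unreachable
Dead: 'b = 46'


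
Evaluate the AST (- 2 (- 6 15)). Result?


Evaluate inner: (- 6 15) = -9
Evaluate root: (- 2 -9) = 11
Result: 11


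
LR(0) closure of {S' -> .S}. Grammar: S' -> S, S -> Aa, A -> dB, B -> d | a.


Start: S' -> .S
For each item with dot before a nonterminal B, add B -> .γ for every B-production
Closure: [S' -> .S, S -> .Aa, A -> .dB]


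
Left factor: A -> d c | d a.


Common prefix: 'd'
Factored: A -> d A', A' -> c | a


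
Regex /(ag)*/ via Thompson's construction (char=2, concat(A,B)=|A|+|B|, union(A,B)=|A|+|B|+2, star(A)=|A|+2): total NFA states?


Syntax tree has 2 char leaf(s), 0 union(s), 1 star(s)
chars contribute 2×2 = 4; each union adds +2; each star adds +2
Total: 4 + 0 + 2 = 6 states


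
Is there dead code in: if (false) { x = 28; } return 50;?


condition is constant false, so the whole block is unreachable
Dead: 'if (false) { x = 28; }'


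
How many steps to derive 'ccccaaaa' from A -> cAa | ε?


Derivation: A => cAa => ccAaa => cccAaaa => ccccAaaaa => ccccaaaa
Steps: 5


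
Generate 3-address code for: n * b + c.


Break into single-operator statements:
t1 = n * b
t2 = t1 + c


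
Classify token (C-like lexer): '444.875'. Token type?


Pattern: digits with a decimal point
Type: FLOAT_LITERAL


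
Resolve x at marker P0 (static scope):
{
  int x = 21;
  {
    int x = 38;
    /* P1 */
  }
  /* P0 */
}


x declared in the same block as P0
x = 21


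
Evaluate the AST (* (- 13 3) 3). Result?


Evaluate inner: (- 13 3) = 10
Evaluate root: (* 10 3) = 30
Result: 30


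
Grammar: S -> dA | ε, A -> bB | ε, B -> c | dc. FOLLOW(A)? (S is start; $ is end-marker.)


$ ∈ FOLLOW(S). For each A -> αBβ: add FIRST(β)\{ε} to FOLLOW(B); if β nullable, add FOLLOW(A).
FOLLOW(A) = {$}


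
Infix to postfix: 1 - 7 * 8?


* has higher precedence, evaluate 7*8 first
Postfix: 1 7 8 * -


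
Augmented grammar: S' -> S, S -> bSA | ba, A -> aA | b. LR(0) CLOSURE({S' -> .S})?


Start: S' -> .S
For each item with dot before a nonterminal B, add B -> .γ for every B-production
Closure: [S' -> .S, S -> .bSA, S -> .ba]


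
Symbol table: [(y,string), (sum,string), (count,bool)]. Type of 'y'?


Lookup 'y' → type string


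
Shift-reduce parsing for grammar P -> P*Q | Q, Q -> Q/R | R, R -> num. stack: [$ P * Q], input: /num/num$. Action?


'/' can extend Q; shift to build Q -> Q/R
Action: shift


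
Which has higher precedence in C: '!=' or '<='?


'<=' is relational (level 7); '!=' is equality (level 6)
Higher level binds tighter
'<=' has higher precedence than '!='


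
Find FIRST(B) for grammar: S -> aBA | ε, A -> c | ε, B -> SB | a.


Per alternative of B: FIRST(SB) = {a}; FIRST(a) = {a}
FIRST(B) = {a}


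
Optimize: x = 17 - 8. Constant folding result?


17 - 8 = 9 at compile time
Optimized: x = 9


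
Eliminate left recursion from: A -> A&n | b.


Left-recursive alternatives: A&n; non-recursive: b
Introduce A': A -> bA', A' -> &nA' | ε


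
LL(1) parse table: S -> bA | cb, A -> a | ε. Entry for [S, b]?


For [S, b]: 'b' ∈ FIRST(bA)
Entry: S -> bA


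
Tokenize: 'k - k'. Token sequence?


Scan left to right, longest-match per lexeme
Tokens: ID(k), OP(-), ID(k)


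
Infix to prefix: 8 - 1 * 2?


'*' binds tighter: tree is (- 8 (* 1 2))
Prefix: - 8 * 1 2


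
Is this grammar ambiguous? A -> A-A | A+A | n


'n-n+n' has two parse trees (no precedence encoded between - and +)
Ambiguous


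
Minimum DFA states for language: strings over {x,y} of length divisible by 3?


Track length mod 3: states 0..2, accept at 0
Minimal DFA: 3 states


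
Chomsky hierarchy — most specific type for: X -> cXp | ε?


Single nonterminal LHS, but c^n p^n is not regular
Classification: Type 2 (Context-Free)


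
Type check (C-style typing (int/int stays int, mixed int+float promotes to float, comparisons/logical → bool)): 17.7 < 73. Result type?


Operand types: float < int
Rule: comparison yields bool
Result type: bool


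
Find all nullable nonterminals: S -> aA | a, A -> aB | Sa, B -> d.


A nonterminal is nullable iff some alternative derives ε (directly, or every symbol in it is nullable)
Nullable: {}


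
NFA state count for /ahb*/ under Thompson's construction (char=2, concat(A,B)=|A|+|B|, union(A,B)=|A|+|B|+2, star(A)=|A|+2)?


Syntax tree has 3 char leaf(s), 0 union(s), 1 star(s)
chars contribute 3×2 = 6; each union adds +2; each star adds +2
Total: 6 + 0 + 2 = 8 states


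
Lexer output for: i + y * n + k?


Scan left to right, longest-match per lexeme
Tokens: ID(i), OP(+), ID(y), OP(*), ID(n), OP(+), ID(k)


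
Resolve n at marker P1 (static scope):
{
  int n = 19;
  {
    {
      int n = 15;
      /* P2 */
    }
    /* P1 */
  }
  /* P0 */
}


P1's block does not declare n; resolves to the enclosing declaration at depth 0
n = 19


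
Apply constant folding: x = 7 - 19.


7 - 19 = -12 at compile time
Optimized: x = -12


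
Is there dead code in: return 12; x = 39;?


statement follows a return and is unreachable
Dead: 'x = 39'


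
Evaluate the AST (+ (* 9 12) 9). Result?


Evaluate inner: (* 9 12) = 108
Evaluate root: (+ 108 9) = 117
Result: 117


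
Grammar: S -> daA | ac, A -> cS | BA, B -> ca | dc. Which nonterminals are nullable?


A nonterminal is nullable iff some alternative derives ε (directly, or every symbol in it is nullable)
Nullable: {}


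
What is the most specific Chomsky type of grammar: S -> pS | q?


Right-linear: every RHS is a terminal or a terminal followed by one nonterminal
Classification: Type 3 (Regular)


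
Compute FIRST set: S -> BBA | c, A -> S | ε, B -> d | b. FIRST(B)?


Per alternative of B: FIRST(d) = {d}; FIRST(b) = {b}
FIRST(B) = {b, d}


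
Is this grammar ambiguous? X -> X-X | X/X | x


'x-x/x' has two parse trees (no precedence encoded between - and /)
Ambiguous


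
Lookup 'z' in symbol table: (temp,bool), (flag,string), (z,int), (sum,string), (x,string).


Lookup 'z' → type int


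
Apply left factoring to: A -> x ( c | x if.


Common prefix: 'x'
Factored: A -> x A', A' -> ( c | if


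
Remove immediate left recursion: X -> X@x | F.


Left-recursive alternatives: X@x; non-recursive: F
Introduce X': X -> FX', X' -> @xX' | ε


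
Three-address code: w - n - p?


Break into single-operator statements:
t1 = w - n
t2 = t1 - p


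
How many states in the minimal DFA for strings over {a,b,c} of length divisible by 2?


Track length mod 2: states 0..1, accept at 0
Minimal DFA: 2 states


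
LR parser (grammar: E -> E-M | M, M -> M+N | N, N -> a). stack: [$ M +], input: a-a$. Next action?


no handle; shift 'a'
Action: shift


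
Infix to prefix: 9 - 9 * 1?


'*' binds tighter: tree is (- 9 (* 9 1))
Prefix: - 9 * 9 1


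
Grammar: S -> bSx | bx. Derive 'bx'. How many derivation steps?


Derivation: S => bx
Steps: 1


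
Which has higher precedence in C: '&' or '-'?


'-' is additive (level 9); '&' is bitwise AND (level 5)
Higher level binds tighter
'-' has higher precedence than '&'


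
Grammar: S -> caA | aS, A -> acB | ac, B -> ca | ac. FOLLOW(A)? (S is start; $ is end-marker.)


$ ∈ FOLLOW(S). For each A -> αBβ: add FIRST(β)\{ε} to FOLLOW(B); if β nullable, add FOLLOW(A).
FOLLOW(A) = {$}


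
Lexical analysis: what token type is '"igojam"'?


Pattern: double-quoted sequence
Type: STRING_LITERAL


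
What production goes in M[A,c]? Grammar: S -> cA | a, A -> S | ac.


For [A, c]: 'c' ∈ FIRST(S)
Entry: A -> S


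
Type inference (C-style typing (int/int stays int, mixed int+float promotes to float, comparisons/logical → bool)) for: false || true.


Operand types: bool || bool
Rule: logical operators take bool operands and yield bool
Result type: bool


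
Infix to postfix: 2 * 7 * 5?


Left to right (same or higher precedence on left)
Postfix: 2 7 * 5 *


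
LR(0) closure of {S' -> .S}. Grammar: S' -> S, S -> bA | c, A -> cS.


Start: S' -> .S
For each item with dot before a nonterminal B, add B -> .γ for every B-production
Closure: [S' -> .S, S -> .bA, S -> .c]


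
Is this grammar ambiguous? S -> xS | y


right-linear, alternatives start with distinct terminals 'x' vs 'y': unique leftmost derivation
Unambiguous


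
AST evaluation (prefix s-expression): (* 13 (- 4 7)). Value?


Evaluate inner: (- 4 7) = -3
Evaluate root: (* 13 -3) = -39
Result: -39


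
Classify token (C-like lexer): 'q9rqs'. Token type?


Pattern: letter/underscore followed by alphanumerics, not a keyword
Type: IDENTIFIER


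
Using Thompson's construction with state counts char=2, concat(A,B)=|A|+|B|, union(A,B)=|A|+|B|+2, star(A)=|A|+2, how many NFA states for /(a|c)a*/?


Syntax tree has 3 char leaf(s), 1 union(s), 1 star(s)
chars contribute 3×2 = 6; each union adds +2; each star adds +2
Total: 6 + 2 + 2 = 10 states


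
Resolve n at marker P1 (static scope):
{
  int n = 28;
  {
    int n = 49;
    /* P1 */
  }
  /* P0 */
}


n declared in the same block as P1
n = 49


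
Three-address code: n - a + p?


Break into single-operator statements:
t1 = n - a
t2 = t1 + p


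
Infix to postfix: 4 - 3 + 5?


Left to right (same or higher precedence on left)
Postfix: 4 3 - 5 +


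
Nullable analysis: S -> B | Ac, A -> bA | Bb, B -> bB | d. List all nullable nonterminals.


A nonterminal is nullable iff some alternative derives ε (directly, or every symbol in it is nullable)
Nullable: {}


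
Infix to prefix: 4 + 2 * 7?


'*' binds tighter: tree is (+ 4 (* 2 7))
Prefix: + 4 * 2 7


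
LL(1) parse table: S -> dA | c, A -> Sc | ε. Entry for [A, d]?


For [A, d]: 'd' ∈ FIRST(Sc)
Entry: A -> Sc


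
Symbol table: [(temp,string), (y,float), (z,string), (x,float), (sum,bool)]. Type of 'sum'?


Lookup 'sum' → type bool


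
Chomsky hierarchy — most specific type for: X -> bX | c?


Right-linear: every RHS is a terminal or a terminal followed by one nonterminal
Classification: Type 3 (Regular)


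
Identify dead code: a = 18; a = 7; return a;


first assignment to a is overwritten before any read
Dead: 'a = 18'


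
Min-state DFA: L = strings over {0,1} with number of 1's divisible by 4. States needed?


Track (count of 1) mod 4: states 0..3, accept at 0
Minimal DFA: 4 states


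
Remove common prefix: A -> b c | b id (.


Common prefix: 'b'
Factored: A -> b A', A' -> c | id (


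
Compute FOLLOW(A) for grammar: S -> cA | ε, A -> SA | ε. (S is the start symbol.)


$ ∈ FOLLOW(S). For each A -> αBβ: add FIRST(β)\{ε} to FOLLOW(B); if β nullable, add FOLLOW(A).
FOLLOW(A) = {$, c}


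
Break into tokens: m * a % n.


Scan left to right, longest-match per lexeme
Tokens: ID(m), OP(*), ID(a), OP(%), ID(n)


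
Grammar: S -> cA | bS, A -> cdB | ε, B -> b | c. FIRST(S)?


Per alternative of S: FIRST(cA) = {c}; FIRST(bS) = {b}
FIRST(S) = {b, c}


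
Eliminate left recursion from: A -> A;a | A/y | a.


Left-recursive alternatives: A;a, A/y; non-recursive: a
Introduce A': A -> aA', A' -> ;aA' | /yA' | ε


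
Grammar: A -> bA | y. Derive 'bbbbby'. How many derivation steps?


Derivation: A => bA => bbA => bbbA => bbbbA => bbbbbA => bbbbby
Steps: 6


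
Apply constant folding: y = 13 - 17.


13 - 17 = -4 at compile time
Optimized: y = -4


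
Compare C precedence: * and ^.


'*' is multiplicative (level 10); '^' is bitwise XOR (level 4)
Higher level binds tighter
'*' has higher precedence than '^'


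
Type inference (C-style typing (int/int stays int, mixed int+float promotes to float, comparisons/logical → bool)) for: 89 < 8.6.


Operand types: int < float
Rule: comparison yields bool
Result type: bool


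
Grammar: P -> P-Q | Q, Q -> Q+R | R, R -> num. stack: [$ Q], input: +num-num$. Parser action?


shift '+' to continue Q -> Q+R
Action: shift


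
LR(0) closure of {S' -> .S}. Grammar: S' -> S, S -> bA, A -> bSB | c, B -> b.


Start: S' -> .S
For each item with dot before a nonterminal B, add B -> .γ for every B-production
Closure: [S' -> .S, S -> .bA]


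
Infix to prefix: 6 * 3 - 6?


left-to-right (same/higher precedence on left): tree is (- (* 6 3) 6)
Prefix: - * 6 3 6


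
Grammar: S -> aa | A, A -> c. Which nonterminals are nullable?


A nonterminal is nullable iff some alternative derives ε (directly, or every symbol in it is nullable)
Nullable: {}


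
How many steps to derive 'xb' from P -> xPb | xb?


Derivation: P => xb
Steps: 1


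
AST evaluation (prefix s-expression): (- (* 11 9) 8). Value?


Evaluate inner: (* 11 9) = 99
Evaluate root: (- 99 8) = 91
Result: 91


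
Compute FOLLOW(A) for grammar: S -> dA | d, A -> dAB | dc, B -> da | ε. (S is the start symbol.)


$ ∈ FOLLOW(S). For each A -> αBβ: add FIRST(β)\{ε} to FOLLOW(B); if β nullable, add FOLLOW(A).
FOLLOW(A) = {$, d}


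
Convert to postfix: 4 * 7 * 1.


Left to right (same or higher precedence on left)
Postfix: 4 7 * 1 *


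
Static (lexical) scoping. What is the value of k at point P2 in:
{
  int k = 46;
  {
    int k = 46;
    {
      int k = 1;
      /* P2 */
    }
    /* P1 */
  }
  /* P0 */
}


k declared in the same block as P2
k = 1


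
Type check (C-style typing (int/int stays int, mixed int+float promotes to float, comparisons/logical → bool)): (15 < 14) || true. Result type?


Operand types: bool || bool
Rule: logical operators take bool operands and yield bool
Result type: bool


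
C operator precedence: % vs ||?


'%' is multiplicative (level 10); '||' is logical OR (level 1)
Higher level binds tighter
'%' has higher precedence than '||'


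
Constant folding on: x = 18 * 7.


18 * 7 = 126 at compile time
Optimized: x = 126


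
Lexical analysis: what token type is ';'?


Pattern: delimiter/punctuation
Type: PUNCTUATION


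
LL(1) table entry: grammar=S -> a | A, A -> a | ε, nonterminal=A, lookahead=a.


For [A, a]: 'a' ∈ FIRST(a)
Entry: A -> a


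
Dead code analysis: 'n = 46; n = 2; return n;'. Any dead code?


first assignment to n is overwritten before any read
Dead: 'n = 46'


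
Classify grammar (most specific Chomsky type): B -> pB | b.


Right-linear: every RHS is a terminal or a terminal followed by one nonterminal
Classification: Type 3 (Regular)


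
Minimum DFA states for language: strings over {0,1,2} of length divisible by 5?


Track length mod 5: states 0..4, accept at 0
Minimal DFA: 5 states


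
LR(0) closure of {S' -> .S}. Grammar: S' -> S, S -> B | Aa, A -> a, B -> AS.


Start: S' -> .S
For each item with dot before a nonterminal B, add B -> .γ for every B-production
Closure: [S' -> .S, S -> .B, S -> .Aa, B -> .AS, A -> .a]


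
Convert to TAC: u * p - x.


Break into single-operator statements:
t1 = u * p
t2 = t1 - x


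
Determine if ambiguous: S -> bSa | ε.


balanced b^n…a^n: each string has a unique parse
Unambiguous


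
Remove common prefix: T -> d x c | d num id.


Common prefix: 'd'
Factored: T -> d T', T' -> x c | num id


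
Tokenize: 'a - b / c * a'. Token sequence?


Scan left to right, longest-match per lexeme
Tokens: ID(a), OP(-), ID(b), OP(/), ID(c), OP(*), ID(a)


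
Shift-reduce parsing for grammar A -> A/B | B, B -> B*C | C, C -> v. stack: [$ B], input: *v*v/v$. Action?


shift '*' to continue B -> B*C
Action: shift


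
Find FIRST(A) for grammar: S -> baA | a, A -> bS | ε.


Per alternative of A: FIRST(bS) = {b}; FIRST(ε) = {ε}
FIRST(A) = {b, ε}


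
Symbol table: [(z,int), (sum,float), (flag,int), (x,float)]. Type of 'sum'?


Lookup 'sum' → type float


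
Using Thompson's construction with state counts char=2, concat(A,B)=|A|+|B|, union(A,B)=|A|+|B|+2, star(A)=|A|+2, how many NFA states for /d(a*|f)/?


Syntax tree has 3 char leaf(s), 1 union(s), 1 star(s)
chars contribute 3×2 = 6; each union adds +2; each star adds +2
Total: 6 + 2 + 2 = 10 states


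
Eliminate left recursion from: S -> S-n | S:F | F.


Left-recursive alternatives: S-n, S:F; non-recursive: F
Introduce S': S -> FS', S' -> -nS' | :FS' | ε


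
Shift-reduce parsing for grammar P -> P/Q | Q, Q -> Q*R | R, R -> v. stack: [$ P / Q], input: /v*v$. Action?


handle 'P/Q' on top; lookahead ∈ FOLLOW(P) = {/, $}
Action: reduce (P -> P/Q)


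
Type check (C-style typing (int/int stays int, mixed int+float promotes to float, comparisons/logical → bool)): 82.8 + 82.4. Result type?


Operand types: float + float
Rule: mixed int/float promotes to float; int/int stays int
Result type: float


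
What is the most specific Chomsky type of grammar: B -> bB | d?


Right-linear: every RHS is a terminal or a terminal followed by one nonterminal
Classification: Type 3 (Regular)


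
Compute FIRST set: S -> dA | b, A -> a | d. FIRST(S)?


Per alternative of S: FIRST(dA) = {d}; FIRST(b) = {b}
FIRST(S) = {b, d}


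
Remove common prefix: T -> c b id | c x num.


Common prefix: 'c'
Factored: T -> c T', T' -> b id | x num


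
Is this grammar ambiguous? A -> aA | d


right-linear, alternatives start with distinct terminals 'a' vs 'd': unique leftmost derivation
Unambiguous


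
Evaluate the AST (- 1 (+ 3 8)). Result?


Evaluate inner: (+ 3 8) = 11
Evaluate root: (- 1 11) = -10
Result: -10


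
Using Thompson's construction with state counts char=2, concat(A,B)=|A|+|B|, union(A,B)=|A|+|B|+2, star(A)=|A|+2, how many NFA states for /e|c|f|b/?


Syntax tree has 4 char leaf(s), 3 union(s), 0 star(s)
chars contribute 4×2 = 8; each union adds +2; each star adds +2
Total: 8 + 6 + 0 = 14 states


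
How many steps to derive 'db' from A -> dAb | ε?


Derivation: A => dAb => db
Steps: 2


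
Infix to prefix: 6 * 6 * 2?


left-to-right (same/higher precedence on left): tree is (* (* 6 6) 2)
Prefix: * * 6 6 2


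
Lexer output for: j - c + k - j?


Scan left to right, longest-match per lexeme
Tokens: ID(j), OP(-), ID(c), OP(+), ID(k), OP(-), ID(j)


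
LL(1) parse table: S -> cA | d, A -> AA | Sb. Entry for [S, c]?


For [S, c]: 'c' ∈ FIRST(cA)
Entry: S -> cA


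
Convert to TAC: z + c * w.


Break into single-operator statements:
t1 = c * w
t2 = z + t1


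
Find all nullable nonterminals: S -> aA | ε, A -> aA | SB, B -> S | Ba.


A nonterminal is nullable iff some alternative derives ε (directly, or every symbol in it is nullable)
Nullable: {A, B, S}


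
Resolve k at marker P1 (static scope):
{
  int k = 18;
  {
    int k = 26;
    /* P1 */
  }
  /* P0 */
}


k declared in the same block as P1
k = 26


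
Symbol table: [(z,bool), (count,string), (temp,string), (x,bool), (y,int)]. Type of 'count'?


Lookup 'count' → type string


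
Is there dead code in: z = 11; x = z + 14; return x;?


z is read by x's definition; x is returned
No dead code


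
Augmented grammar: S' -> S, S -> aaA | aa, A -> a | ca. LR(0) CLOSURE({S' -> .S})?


Start: S' -> .S
For each item with dot before a nonterminal B, add B -> .γ for every B-production
Closure: [S' -> .S, S -> .aaA, S -> .aa]


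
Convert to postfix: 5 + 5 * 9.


* has higher precedence, evaluate 5*9 first
Postfix: 5 5 9 * +


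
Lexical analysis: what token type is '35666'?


Pattern: digits only
Type: INTEGER_LITERAL


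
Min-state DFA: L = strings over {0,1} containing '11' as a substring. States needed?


KMP-style automaton: 2 progress states + 1 absorbing accept = 3
Minimal DFA: 3 states


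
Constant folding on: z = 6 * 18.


6 * 18 = 108 at compile time
Optimized: z = 108


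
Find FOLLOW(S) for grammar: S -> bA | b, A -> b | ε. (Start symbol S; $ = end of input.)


$ ∈ FOLLOW(S). For each A -> αBβ: add FIRST(β)\{ε} to FOLLOW(B); if β nullable, add FOLLOW(A).
FOLLOW(S) = {$}


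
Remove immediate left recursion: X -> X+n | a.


Left-recursive alternatives: X+n; non-recursive: a
Introduce X': X -> aX', X' -> +nX' | ε


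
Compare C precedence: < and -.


'-' is additive (level 9); '<' is relational (level 7)
Higher level binds tighter
'-' has higher precedence than '<'


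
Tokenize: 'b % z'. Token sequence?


Scan left to right, longest-match per lexeme
Tokens: ID(b), OP(%), ID(z)


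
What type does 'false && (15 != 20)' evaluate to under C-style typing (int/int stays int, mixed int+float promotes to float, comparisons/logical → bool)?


Operand types: bool && bool
Rule: logical operators take bool operands and yield bool
Result type: bool


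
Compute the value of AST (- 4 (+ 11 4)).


Evaluate inner: (+ 11 4) = 15
Evaluate root: (- 4 15) = -11
Result: -11


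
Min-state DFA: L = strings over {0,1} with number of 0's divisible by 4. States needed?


Track (count of 0) mod 4: states 0..3, accept at 0
Minimal DFA: 4 states


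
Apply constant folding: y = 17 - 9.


17 - 9 = 8 at compile time
Optimized: y = 8


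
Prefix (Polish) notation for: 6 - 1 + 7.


left-to-right (same/higher precedence on left): tree is (+ (- 6 1) 7)
Prefix: + - 6 1 7


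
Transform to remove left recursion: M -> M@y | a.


Left-recursive alternatives: M@y; non-recursive: a
Introduce M': M -> aM', M' -> @yM' | ε


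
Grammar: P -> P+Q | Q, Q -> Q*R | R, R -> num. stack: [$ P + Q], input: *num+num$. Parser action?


'*' can extend Q; shift to build Q -> Q*R
Action: shift


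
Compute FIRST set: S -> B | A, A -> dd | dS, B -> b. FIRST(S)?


Per alternative of S: FIRST(B) = {b}; FIRST(A) = {d}
FIRST(S) = {b, d}


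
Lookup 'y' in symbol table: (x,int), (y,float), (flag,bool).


Lookup 'y' → type float


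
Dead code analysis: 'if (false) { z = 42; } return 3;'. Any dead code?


condition is constant false, so the whole block is unreachable
Dead: 'if (false) { z = 42; }'


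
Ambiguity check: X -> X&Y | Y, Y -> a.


precedence layered via separate nonterminal Y: deterministic
Unambiguous


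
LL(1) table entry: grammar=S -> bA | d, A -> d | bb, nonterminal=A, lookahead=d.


For [A, d]: 'd' ∈ FIRST(d)
Entry: A -> d


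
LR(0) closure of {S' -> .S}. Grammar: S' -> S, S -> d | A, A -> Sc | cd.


Start: S' -> .S
For each item with dot before a nonterminal B, add B -> .γ for every B-production
Closure: [S' -> .S, S -> .d, S -> .A, A -> .Sc, A -> .cd]


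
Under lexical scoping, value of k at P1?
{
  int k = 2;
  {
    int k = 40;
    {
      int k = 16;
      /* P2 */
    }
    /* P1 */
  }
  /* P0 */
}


k declared in the same block as P1
k = 40


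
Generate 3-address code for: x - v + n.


Break into single-operator statements:
t1 = x - v
t2 = t1 + n


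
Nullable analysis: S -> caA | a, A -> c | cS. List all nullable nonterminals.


A nonterminal is nullable iff some alternative derives ε (directly, or every symbol in it is nullable)
Nullable: {}


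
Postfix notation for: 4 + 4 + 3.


Left to right (same or higher precedence on left)
Postfix: 4 4 + 3 +


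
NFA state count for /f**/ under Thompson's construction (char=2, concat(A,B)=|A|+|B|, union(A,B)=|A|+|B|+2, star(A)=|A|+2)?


Syntax tree has 1 char leaf(s), 0 union(s), 2 star(s)
chars contribute 1×2 = 2; each union adds +2; each star adds +2
Total: 2 + 0 + 4 = 6 states


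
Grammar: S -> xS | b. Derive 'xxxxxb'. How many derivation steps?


Derivation: S => xS => xxS => xxxS => xxxxS => xxxxxS => xxxxxb
Steps: 6


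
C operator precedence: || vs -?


'-' is additive (level 9); '||' is logical OR (level 1)
Higher level binds tighter
'-' has higher precedence than '||'


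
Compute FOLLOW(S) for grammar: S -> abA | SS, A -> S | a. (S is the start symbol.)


$ ∈ FOLLOW(S). For each A -> αBβ: add FIRST(β)\{ε} to FOLLOW(B); if β nullable, add FOLLOW(A).
FOLLOW(S) = {$, a}


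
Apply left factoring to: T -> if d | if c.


Common prefix: 'if'
Factored: T -> if T', T' -> d | c


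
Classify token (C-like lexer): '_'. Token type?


Pattern: letter/underscore followed by alphanumerics, not a keyword
Type: IDENTIFIER


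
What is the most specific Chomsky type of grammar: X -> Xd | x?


Left-linear: every RHS is a terminal or one nonterminal followed by a terminal
Classification: Type 3 (Regular)


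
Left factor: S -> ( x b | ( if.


Common prefix: '('
Factored: S -> ( S', S' -> x b | if


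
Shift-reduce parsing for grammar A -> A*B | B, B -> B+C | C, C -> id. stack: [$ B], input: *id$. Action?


lookahead ∉ {+} so B won't extend; reduce A -> B
Action: reduce (A -> B)


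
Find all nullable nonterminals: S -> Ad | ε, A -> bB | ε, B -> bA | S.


A nonterminal is nullable iff some alternative derives ε (directly, or every symbol in it is nullable)
Nullable: {A, B, S}


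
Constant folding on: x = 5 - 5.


5 - 5 = 0 at compile time
Optimized: x = 0


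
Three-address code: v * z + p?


Break into single-operator statements:
t1 = v * z
t2 = t1 + p


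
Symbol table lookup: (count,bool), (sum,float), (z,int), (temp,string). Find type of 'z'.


Lookup 'z' → type int


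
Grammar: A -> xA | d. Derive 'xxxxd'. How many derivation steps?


Derivation: A => xA => xxA => xxxA => xxxxA => xxxxd
Steps: 5


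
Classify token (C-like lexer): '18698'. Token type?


Pattern: digits only
Type: INTEGER_LITERAL


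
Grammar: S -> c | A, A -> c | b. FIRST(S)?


Per alternative of S: FIRST(c) = {c}; FIRST(A) = {b, c}
FIRST(S) = {b, c}


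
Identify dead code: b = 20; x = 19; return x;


b is assigned but never read
Dead: 'b = 20'


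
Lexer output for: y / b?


Scan left to right, longest-match per lexeme
Tokens: ID(y), OP(/), ID(b)


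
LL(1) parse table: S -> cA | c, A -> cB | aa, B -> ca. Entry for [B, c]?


For [B, c]: 'c' ∈ FIRST(ca)
Entry: B -> ca


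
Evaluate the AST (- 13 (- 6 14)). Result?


Evaluate inner: (- 6 14) = -8
Evaluate root: (- 13 -8) = 21
Result: 21


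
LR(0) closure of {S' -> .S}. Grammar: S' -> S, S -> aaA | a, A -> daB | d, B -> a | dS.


Start: S' -> .S
For each item with dot before a nonterminal B, add B -> .γ for every B-production
Closure: [S' -> .S, S -> .aaA, S -> .a]


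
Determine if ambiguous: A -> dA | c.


right-linear, alternatives start with distinct terminals 'd' vs 'c': unique leftmost derivation
Unambiguous


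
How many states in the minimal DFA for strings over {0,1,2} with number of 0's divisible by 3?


Track (count of 0) mod 3: states 0..2, accept at 0
Minimal DFA: 3 states


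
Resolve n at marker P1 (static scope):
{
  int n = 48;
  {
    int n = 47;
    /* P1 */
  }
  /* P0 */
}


n declared in the same block as P1
n = 47


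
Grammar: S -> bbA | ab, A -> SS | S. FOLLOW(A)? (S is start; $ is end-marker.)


$ ∈ FOLLOW(S). For each A -> αBβ: add FIRST(β)\{ε} to FOLLOW(B); if β nullable, add FOLLOW(A).
FOLLOW(A) = {$, a, b}


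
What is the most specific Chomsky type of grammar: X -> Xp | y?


Left-linear: every RHS is a terminal or one nonterminal followed by a terminal
Classification: Type 3 (Regular)


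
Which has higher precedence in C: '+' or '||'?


'+' is additive (level 9); '||' is logical OR (level 1)
Higher level binds tighter
'+' has higher precedence than '||'


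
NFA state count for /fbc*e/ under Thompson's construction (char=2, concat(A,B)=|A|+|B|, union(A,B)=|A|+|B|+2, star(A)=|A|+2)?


Syntax tree has 4 char leaf(s), 0 union(s), 1 star(s)
chars contribute 4×2 = 8; each union adds +2; each star adds +2
Total: 8 + 0 + 2 = 10 states


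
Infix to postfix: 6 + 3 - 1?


Left to right (same or higher precedence on left)
Postfix: 6 3 + 1 -


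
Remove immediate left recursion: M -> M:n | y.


Left-recursive alternatives: M:n; non-recursive: y
Introduce M': M -> yM', M' -> :nM' | ε


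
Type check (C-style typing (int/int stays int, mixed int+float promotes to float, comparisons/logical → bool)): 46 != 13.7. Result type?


Operand types: int != float
Rule: comparison yields bool
Result type: bool


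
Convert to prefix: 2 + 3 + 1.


left-to-right (same/higher precedence on left): tree is (+ (+ 2 3) 1)
Prefix: + + 2 3 1


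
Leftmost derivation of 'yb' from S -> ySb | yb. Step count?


Derivation: S => yb
Steps: 1


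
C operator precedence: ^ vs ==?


'==' is equality (level 6); '^' is bitwise XOR (level 4)
Higher level binds tighter
'==' has higher precedence than '^'


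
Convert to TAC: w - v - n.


Break into single-operator statements:
t1 = w - v
t2 = t1 - n


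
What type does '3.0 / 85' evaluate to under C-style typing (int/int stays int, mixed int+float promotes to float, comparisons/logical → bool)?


Operand types: float / int
Rule: mixed int/float promotes to float; int/int stays int
Result type: float


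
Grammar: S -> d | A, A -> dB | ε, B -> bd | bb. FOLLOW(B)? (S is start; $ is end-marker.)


$ ∈ FOLLOW(S). For each A -> αBβ: add FIRST(β)\{ε} to FOLLOW(B); if β nullable, add FOLLOW(A).
FOLLOW(B) = {$}


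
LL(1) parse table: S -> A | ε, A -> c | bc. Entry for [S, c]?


For [S, c]: 'c' ∈ FIRST(A)
Entry: S -> A


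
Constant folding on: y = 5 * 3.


5 * 3 = 15 at compile time
Optimized: y = 15


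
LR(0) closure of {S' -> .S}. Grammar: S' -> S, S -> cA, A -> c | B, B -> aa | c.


Start: S' -> .S
For each item with dot before a nonterminal B, add B -> .γ for every B-production
Closure: [S' -> .S, S -> .cA]


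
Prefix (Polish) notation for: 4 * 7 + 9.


left-to-right (same/higher precedence on left): tree is (+ (* 4 7) 9)
Prefix: + * 4 7 9


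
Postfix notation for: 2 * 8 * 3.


Left to right (same or higher precedence on left)
Postfix: 2 8 * 3 *


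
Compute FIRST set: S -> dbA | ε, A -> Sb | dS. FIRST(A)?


Per alternative of A: FIRST(Sb) = {b, d}; FIRST(dS) = {d}
FIRST(A) = {b, d}


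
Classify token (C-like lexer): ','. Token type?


Pattern: delimiter/punctuation
Type: PUNCTUATION


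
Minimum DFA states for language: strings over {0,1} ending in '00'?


Track the longest suffix of input matching a prefix of '00': 3 classes (prefixes of length 0..2)
Minimal DFA: 3 states


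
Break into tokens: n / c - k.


Scan left to right, longest-match per lexeme
Tokens: ID(n), OP(/), ID(c), OP(-), ID(k)


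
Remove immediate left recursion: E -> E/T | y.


Left-recursive alternatives: E/T; non-recursive: y
Introduce E': E -> yE', E' -> /TE' | ε


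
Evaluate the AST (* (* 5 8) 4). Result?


Evaluate inner: (* 5 8) = 40
Evaluate root: (* 40 4) = 160
Result: 160


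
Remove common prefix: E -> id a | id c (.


Common prefix: 'id'
Factored: E -> id E', E' -> a | c (


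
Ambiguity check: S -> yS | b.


right-linear, alternatives start with distinct terminals 'y' vs 'b': unique leftmost derivation
Unambiguous


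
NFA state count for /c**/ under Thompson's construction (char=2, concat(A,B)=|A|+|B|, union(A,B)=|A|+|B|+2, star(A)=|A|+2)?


Syntax tree has 1 char leaf(s), 0 union(s), 2 star(s)
chars contribute 1×2 = 2; each union adds +2; each star adds +2
Total: 2 + 0 + 4 = 6 states


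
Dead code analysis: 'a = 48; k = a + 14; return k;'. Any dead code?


a is read by k's definition; k is returned
No dead code


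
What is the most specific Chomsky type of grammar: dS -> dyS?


LHS has context (more than one symbol) and |LHS| ≤ |RHS|
Classification: Type 1 (Context-Sensitive)


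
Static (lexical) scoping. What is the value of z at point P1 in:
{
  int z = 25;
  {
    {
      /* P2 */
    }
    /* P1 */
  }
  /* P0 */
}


P1's block does not declare z; resolves to the enclosing declaration at depth 0
z = 25


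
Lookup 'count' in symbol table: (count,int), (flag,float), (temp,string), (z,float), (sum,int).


Lookup 'count' → type int


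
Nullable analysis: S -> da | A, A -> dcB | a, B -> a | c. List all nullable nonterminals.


A nonterminal is nullable iff some alternative derives ε (directly, or every symbol in it is nullable)
Nullable: {}


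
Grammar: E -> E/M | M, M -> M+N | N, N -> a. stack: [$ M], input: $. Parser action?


lookahead ∉ {+} so M won't extend; reduce E -> M
Action: reduce (E -> M)


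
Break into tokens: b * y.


Scan left to right, longest-match per lexeme
Tokens: ID(b), OP(*), ID(y)


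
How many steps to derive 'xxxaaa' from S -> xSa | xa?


Derivation: S => xSa => xxSaa => xxxaaa
Steps: 3


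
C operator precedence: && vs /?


'/' is multiplicative (level 10); '&&' is logical AND (level 2)
Higher level binds tighter
'/' has higher precedence than '&&'


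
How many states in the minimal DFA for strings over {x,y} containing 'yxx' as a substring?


KMP-style automaton: 3 progress states + 1 absorbing accept = 4
Minimal DFA: 4 states


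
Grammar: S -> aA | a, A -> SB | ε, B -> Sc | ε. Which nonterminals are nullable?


A nonterminal is nullable iff some alternative derives ε (directly, or every symbol in it is nullable)
Nullable: {A, B}


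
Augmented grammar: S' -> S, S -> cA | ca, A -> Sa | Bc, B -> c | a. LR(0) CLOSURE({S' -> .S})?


Start: S' -> .S
For each item with dot before a nonterminal B, add B -> .γ for every B-production
Closure: [S' -> .S, S -> .cA, S -> .ca]


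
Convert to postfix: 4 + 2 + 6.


Left to right (same or higher precedence on left)
Postfix: 4 2 + 6 +


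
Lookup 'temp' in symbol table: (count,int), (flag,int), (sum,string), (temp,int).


Lookup 'temp' → type int


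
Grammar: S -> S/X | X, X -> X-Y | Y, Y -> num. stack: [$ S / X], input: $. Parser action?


handle 'S/X' on top; lookahead ∈ FOLLOW(S) = {/, $}
Action: reduce (S -> S/X)


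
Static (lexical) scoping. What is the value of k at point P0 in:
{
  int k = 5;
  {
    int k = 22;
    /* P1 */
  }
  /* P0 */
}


k declared in the same block as P0
k = 5


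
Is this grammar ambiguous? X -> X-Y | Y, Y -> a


precedence layered via separate nonterminal Y: deterministic
Unambiguous


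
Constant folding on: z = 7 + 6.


7 + 6 = 13 at compile time
Optimized: z = 13


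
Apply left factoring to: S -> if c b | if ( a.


Common prefix: 'if'
Factored: S -> if S', S' -> c b | ( a


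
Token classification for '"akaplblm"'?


Pattern: double-quoted sequence
Type: STRING_LITERAL


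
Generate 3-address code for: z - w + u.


Break into single-operator statements:
t1 = z - w
t2 = t1 + u


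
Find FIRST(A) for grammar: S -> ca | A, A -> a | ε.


Per alternative of A: FIRST(a) = {a}; FIRST(ε) = {ε}
FIRST(A) = {a, ε}


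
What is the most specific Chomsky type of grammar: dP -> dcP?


LHS has context (more than one symbol) and |LHS| ≤ |RHS|
Classification: Type 1 (Context-Sensitive)


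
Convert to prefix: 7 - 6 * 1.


'*' binds tighter: tree is (- 7 (* 6 1))
Prefix: - 7 * 6 1


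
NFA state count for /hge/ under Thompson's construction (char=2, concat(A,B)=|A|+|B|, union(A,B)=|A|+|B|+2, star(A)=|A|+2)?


Syntax tree has 3 char leaf(s), 0 union(s), 0 star(s)
chars contribute 3×2 = 6; each union adds +2; each star adds +2
Total: 6 + 0 + 0 = 6 states


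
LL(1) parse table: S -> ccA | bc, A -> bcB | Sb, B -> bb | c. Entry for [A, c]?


For [A, c]: 'c' ∈ FIRST(Sb)
Entry: A -> Sb


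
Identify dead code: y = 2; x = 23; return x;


y is assigned but never read
Dead: 'y = 2'


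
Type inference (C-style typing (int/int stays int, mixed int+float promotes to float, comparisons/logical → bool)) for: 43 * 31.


Operand types: int * int
Rule: mixed int/float promotes to float; int/int stays int
Result type: int


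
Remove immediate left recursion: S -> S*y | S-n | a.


Left-recursive alternatives: S*y, S-n; non-recursive: a
Introduce S': S -> aS', S' -> *yS' | -nS' | ε


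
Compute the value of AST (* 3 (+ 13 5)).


Evaluate inner: (+ 13 5) = 18
Evaluate root: (* 3 18) = 54
Result: 54


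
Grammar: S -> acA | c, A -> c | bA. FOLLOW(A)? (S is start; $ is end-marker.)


$ ∈ FOLLOW(S). For each A -> αBβ: add FIRST(β)\{ε} to FOLLOW(B); if β nullable, add FOLLOW(A).
FOLLOW(A) = {$}


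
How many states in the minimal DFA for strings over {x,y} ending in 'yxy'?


Track the longest suffix of input matching a prefix of 'yxy': 4 classes (prefixes of length 0..3)
Minimal DFA: 4 states


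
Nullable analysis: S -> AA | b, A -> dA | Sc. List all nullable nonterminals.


A nonterminal is nullable iff some alternative derives ε (directly, or every symbol in it is nullable)
Nullable: {}


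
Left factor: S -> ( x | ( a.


Common prefix: '('
Factored: S -> ( S', S' -> x | a


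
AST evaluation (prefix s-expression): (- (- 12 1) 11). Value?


Evaluate inner: (- 12 1) = 11
Evaluate root: (- 11 11) = 0
Result: 0


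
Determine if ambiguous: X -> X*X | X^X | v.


'v*v^v' has two parse trees (no precedence encoded between * and ^)
Ambiguous


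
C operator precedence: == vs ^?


'==' is equality (level 6); '^' is bitwise XOR (level 4)
Higher level binds tighter
'==' has higher precedence than '^'


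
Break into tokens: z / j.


Scan left to right, longest-match per lexeme
Tokens: ID(z), OP(/), ID(j)


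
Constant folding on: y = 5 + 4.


5 + 4 = 9 at compile time
Optimized: y = 9


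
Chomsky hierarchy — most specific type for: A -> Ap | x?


Left-linear: every RHS is a terminal or one nonterminal followed by a terminal
Classification: Type 3 (Regular)


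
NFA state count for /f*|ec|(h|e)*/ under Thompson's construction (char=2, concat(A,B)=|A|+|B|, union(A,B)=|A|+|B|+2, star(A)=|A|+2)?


Syntax tree has 5 char leaf(s), 3 union(s), 2 star(s)
chars contribute 5×2 = 10; each union adds +2; each star adds +2
Total: 10 + 6 + 4 = 20 states
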